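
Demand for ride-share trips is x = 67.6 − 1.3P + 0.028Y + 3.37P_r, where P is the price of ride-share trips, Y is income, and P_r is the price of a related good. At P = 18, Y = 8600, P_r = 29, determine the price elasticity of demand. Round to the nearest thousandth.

At the given point, x = 67.6 − 1.3(18) + 0.028(8600) + 3.37(29) = 67.6 − 23.4 + 240.8 + 97.73 = 382.73.
∂x/∂P = −1.3, so E_p = (−1.3)·(18/382.73) ≈ -0.061.
|E_p| < 1: demand is inelastic.

-0.061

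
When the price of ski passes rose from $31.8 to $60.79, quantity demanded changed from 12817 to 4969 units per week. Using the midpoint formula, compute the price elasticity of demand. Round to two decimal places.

%Δq = (4969 − 12817)/[(12817 + 4969)/2] = -7848/8893 ≈ -0.8825.
%Δp = (60.79 − 31.8)/[(31.8 + 60.79)/2] = 28.99/46.295 ≈ 0.6262.
Arc elasticity E = %Δq/%Δp ≈ -0.8825/0.6262 ≈ -1.41.
|E| > 1: demand is elastic over this range.

-1.41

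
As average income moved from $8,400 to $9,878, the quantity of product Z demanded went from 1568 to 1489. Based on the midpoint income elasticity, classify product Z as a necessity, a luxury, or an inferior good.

%ΔQ = (1489 − 1568)/[(1568+1489)/2] = -79/1528.5 ≈ -0.0517.
%ΔI = (9,878 − 8,400)/[(8,400+9,878)/2] = 1478/9139 ≈ 0.1617.
E_I = %ΔQ/%ΔI ≈ -0.320.
E_I < 0: inferior good.

inferior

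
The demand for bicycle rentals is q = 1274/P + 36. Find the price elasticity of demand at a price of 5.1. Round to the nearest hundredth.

-0.87

At P = 5.1, q = 285.8039.
dq/dP = −1274/P² = −48.9812.
Point elasticity E = (dq/dP)·(P/q) = -48.9812 × 5.1/285.8039 ≈ -0.87.
|E| < 1, so demand is inelastic at this price.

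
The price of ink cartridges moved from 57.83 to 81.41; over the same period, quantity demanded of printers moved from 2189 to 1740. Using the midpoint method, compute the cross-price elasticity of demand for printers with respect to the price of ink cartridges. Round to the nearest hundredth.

-0.67

%ΔQ_x = (1740 − 2189)/[(2189+1740)/2] = -449/1964.5 ≈ -0.2286.
%ΔP_y = (81.41 − 57.83)/[(57.83+81.41)/2] ≈ 0.3387.
E_xy = -0.2286/0.3387 ≈ -0.67.
E_xy < 0, so printers and ink cartridges are complements.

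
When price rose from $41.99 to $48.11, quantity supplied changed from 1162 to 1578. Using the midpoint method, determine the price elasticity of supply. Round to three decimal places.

2.235

%Δq = (1578 − 1162)/[(1162 + 1578)/2] = 416/1370 ≈ 0.3036.
%ΔP = (48.11 − 41.99)/[(41.99 + 48.11)/2] = 6.12/45.05 ≈ 0.1358.
Arc elasticity E = %Δq/%ΔP ≈ 0.3036/0.1358 ≈ 2.235.
|E| > 1: supply is elastic over this range.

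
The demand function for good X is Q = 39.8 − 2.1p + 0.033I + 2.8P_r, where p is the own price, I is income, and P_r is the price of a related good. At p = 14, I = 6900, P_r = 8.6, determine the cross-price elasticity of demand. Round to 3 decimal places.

0.092

At the given point, Q = 39.8 − 2.1(14) + 0.033(6900) + 2.8(8.6) = 39.8 − 29.4 + 227.7 + 24.08 = 262.18.
∂Q/∂P_r = +2.8, so E_xy = 2.8·(8.6/262.18) ≈ 0.092.
E_xy > 0: the goods are substitutes.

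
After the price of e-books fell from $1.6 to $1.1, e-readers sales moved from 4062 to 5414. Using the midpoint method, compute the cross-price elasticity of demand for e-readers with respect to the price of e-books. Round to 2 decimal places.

%ΔQ_x = (5414 − 4062)/[(4062+5414)/2] = 1352/4738 ≈ 0.2854.
%ΔP_y = (1.1 − 1.6)/[(1.6+1.1)/2] ≈ -0.3704.
E_xy = 0.2854/-0.3704 ≈ -0.77.
E_xy < 0, so e-readers and e-books are complements.

-0.77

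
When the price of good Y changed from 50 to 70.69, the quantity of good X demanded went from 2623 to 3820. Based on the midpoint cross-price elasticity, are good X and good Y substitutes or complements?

substitutes

%ΔQ_x = (3820 − 2623)/[(2623+3820)/2] = 1197/3221.5 ≈ 0.3716.
%ΔP_y = (70.69 − 50)/[(50+70.69)/2] ≈ 0.3429.
E_xy = 0.3716/0.3429 ≈ 1.084.
E_xy > 0, so the goods are substitutes.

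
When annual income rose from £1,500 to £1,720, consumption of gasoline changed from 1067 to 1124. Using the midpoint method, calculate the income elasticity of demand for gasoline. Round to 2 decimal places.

0.38

%ΔQ = (1124 − 1067)/[(1067+1124)/2] = 57/1095.5 ≈ 0.0520.
%ΔI = (1,720 − 1,500)/[(1,500+1,720)/2] = 220/1610 ≈ 0.1366.
E_I = %ΔQ/%ΔI ≈ 0.38.
E_I ∈ (0,1): normal good (necessity).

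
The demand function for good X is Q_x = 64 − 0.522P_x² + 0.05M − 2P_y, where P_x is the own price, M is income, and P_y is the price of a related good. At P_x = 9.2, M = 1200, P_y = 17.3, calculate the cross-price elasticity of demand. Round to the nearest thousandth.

Q_x = 64 − 0.522(9.2)² + 0.05(1200) − 2(17.3) = 64 − 44.1821 + 60 − 34.6 = 45.2179.
∂Q_x/∂P_y = −2, so E_xy = -2·(17.3/45.2179) ≈ -0.765.
E_xy < 0: the goods are complements.

-0.765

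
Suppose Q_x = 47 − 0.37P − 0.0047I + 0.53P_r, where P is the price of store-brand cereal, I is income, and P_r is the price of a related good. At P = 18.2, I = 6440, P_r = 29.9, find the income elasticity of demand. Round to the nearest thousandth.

-1.171

First evaluate Q_x: 47 − 0.37(18.2) − 0.0047(6440) + 0.53(29.9) = 47 − 6.734 − 30.268 + 15.847 = 25.845.
∂Q_x/∂I = −0.0047, so E_I = -0.0047·(6440/25.845) ≈ -1.171.
E_I < 0: inferior good.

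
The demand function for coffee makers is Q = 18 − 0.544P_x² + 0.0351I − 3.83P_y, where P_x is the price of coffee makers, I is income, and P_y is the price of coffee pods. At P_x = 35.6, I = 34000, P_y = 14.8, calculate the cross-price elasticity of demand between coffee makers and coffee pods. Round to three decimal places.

First evaluate Q: 18 − 0.544(35.6)² + 0.0351(34000) − 3.83(14.8) = 18 − 689.4438 + 1193.4 − 56.684 = 465.2722.
∂Q/∂P_y = −3.83, so E_xy = -3.83·(14.8/465.2722) ≈ -0.122.
E_xy < 0: the goods are complements.

-0.122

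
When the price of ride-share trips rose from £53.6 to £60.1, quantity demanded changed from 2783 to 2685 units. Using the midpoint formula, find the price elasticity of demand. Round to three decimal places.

-0.314

%ΔQ = (2685 − 2783)/[(2783 + 2685)/2] = -98/2734 ≈ -0.0358.
%ΔP = (60.1 − 53.6)/[(53.6 + 60.1)/2] = 6.5/56.85 ≈ 0.1143.
Arc elasticity E = %ΔQ/%ΔP ≈ -0.0358/0.1143 ≈ -0.314.
|E| < 1: demand is inelastic over this range.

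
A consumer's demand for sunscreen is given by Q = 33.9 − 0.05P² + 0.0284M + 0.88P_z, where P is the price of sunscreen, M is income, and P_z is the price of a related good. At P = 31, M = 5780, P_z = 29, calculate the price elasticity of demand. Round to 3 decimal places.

At the given point, Q = 33.9 − 0.05(31)² + 0.0284(5780) + 0.88(29) = 33.9 − 48.05 + 164.152 + 25.52 = 175.522.
∂Q/∂P = −2·0.05·P = -3.1, so E_p = -3.1·(31/175.522) ≈ -0.548.
|E_p| < 1: demand is inelastic.

-0.548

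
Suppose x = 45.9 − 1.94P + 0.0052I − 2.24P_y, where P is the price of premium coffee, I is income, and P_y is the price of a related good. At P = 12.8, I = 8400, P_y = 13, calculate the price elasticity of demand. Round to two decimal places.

Evaluating quantity at (P, I, P_y) gives x = 45.9 − 1.94(12.8) + 0.0052(8400) − 2.24(13) = 45.9 − 24.832 + 43.68 − 29.12 = 35.628.
∂x/∂P = −1.94, so E_p = (−1.94)·(12.8/35.628) ≈ -0.70.
|E_p| < 1: demand is inelastic.

-0.70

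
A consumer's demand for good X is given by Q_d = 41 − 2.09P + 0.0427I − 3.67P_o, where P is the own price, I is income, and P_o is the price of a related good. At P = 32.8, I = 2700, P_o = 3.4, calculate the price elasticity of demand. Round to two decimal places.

Q_d = 41 − 2.09(32.8) + 0.0427(2700) − 3.67(3.4) = 41 − 68.552 + 115.29 − 12.478 = 75.26.
∂Q_d/∂P = −2.09, so E_p = (−2.09)·(32.8/75.26) ≈ -0.91.
|E_p| < 1: demand is inelastic.

-0.91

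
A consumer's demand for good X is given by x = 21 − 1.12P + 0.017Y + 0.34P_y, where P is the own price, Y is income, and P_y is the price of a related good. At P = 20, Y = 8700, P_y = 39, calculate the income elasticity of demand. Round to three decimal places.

Evaluating quantity at (P, Y, P_y) gives x = 21 − 1.12(20) + 0.017(8700) + 0.34(39) = 21 − 22.4 + 147.9 + 13.26 = 159.76.
∂x/∂Y = +0.017, so E_I = 0.017·(8700/159.76) ≈ 0.926.
E_I ∈ (0,1): normal good (necessity).

0.926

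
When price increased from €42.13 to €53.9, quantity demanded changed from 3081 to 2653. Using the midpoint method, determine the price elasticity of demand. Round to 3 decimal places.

-0.609

%Δq = (2653 − 3081)/[(3081 + 2653)/2] = -428/2867 ≈ -0.1493.
%Δp = (53.9 − 42.13)/[(42.13 + 53.9)/2] = 11.77/48.015 ≈ 0.2451.
Arc elasticity E = %Δq/%Δp ≈ -0.1493/0.2451 ≈ -0.609.
|E| < 1: demand is inelastic over this range.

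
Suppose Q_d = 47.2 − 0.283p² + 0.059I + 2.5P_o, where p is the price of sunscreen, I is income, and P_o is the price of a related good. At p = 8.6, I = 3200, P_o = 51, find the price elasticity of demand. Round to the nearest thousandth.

At the given point, Q_d = 47.2 − 0.283(8.6)² + 0.059(3200) + 2.5(51) = 47.2 − 20.9307 + 188.8 + 127.5 = 342.5693.
∂Q_d/∂p = −2·0.283·p = -4.8676, so E_p = -4.8676·(8.6/342.5693) ≈ -0.122.
|E_p| < 1: demand is inelastic.

-0.122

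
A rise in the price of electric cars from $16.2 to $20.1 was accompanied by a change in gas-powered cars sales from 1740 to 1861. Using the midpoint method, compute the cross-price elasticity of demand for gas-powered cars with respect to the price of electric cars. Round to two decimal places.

%ΔQ_x = (1861 − 1740)/[(1740+1861)/2] = 121/1800.5 ≈ 0.0672.
%ΔP_y = (20.1 − 16.2)/[(16.2+20.1)/2] ≈ 0.2149.
E_xy = 0.0672/0.2149 ≈ 0.31.
E_xy > 0, so gas-powered cars and electric cars are substitutes.

0.31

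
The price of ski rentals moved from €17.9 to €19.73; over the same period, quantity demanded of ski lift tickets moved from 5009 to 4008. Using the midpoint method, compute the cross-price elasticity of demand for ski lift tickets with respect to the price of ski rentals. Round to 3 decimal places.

-2.283

%ΔQ_x = (4008 − 5009)/[(5009+4008)/2] = -1001/4508.5 ≈ -0.2220.
%ΔP_y = (19.73 − 17.9)/[(17.9+19.73)/2] ≈ 0.0973.
E_xy = -0.2220/0.0973 ≈ -2.283.
E_xy < 0, so ski lift tickets and ski rentals are complements.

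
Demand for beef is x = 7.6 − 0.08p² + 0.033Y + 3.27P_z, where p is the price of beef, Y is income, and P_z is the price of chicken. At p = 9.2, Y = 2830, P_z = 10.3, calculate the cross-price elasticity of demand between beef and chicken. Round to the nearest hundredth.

Evaluating quantity at (p, Y, P_z) gives x = 7.6 − 0.08(9.2)² + 0.033(2830) + 3.27(10.3) = 7.6 − 6.7712 + 93.39 + 33.681 = 127.8998.
∂x/∂P_z = +3.27, so E_xy = 3.27·(10.3/127.8998) ≈ 0.26.
E_xy > 0: the goods are substitutes.

0.26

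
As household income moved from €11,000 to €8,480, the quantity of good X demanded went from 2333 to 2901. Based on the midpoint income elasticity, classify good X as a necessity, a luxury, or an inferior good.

inferior

%ΔQ = (2901 − 2333)/[(2333+2901)/2] = 568/2617 ≈ 0.2170.
%ΔY = (8,480 − 11,000)/[(11,000+8,480)/2] = -2520/9740 ≈ -0.2587.
E_I = %ΔQ/%ΔY ≈ -0.839.
E_I < 0: inferior good.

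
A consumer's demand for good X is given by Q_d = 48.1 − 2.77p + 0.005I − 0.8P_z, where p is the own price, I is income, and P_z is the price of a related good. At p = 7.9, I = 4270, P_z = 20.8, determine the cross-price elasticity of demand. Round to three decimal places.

-0.538

At the given point, Q_d = 48.1 − 2.77(7.9) + 0.005(4270) − 0.8(20.8) = 48.1 − 21.883 + 21.35 − 16.64 = 30.927.
∂Q_d/∂P_z = −0.8, so E_xy = -0.8·(20.8/30.927) ≈ -0.538.
E_xy < 0: the goods are complements.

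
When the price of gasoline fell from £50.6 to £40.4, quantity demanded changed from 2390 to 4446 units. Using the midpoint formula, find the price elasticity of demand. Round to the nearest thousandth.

%ΔQ = (4446 − 2390)/[(2390 + 4446)/2] = 2056/3418 ≈ 0.6015.
%Δp = (40.4 − 50.6)/[(50.6 + 40.4)/2] = -10.2/45.5 ≈ -0.2242.
Arc elasticity E = %ΔQ/%Δp ≈ 0.6015/-0.2242 ≈ -2.683.
|E| > 1: demand is elastic over this range.

-2.683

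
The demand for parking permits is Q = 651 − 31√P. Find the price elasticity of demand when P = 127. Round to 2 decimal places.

At P = 127, Q = 301.6477.
dQ/dP = −31/(2√P) = −31/(2·11.2694).
Point elasticity E = (dQ/dP)·(P/Q) = -1.3754 × 127/301.6477 ≈ -0.58.
|E| < 1, so demand is inelastic at this price.

-0.58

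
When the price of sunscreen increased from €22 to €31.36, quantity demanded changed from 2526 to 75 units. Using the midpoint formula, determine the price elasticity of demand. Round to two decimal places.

%Δq = (75 − 2526)/[(2526 + 75)/2] = -2451/1300.5 ≈ -1.8847.
%Δp = (31.36 − 22)/[(22 + 31.36)/2] = 9.36/26.68 ≈ 0.3508.
Arc elasticity E = %Δq/%Δp ≈ -1.8847/0.3508 ≈ -5.37.
|E| > 1: demand is elastic over this range.

-5.37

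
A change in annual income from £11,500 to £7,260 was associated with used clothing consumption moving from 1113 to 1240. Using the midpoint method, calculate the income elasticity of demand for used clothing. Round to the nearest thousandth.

-0.239

%ΔQ = (1240 − 1113)/[(1113+1240)/2] = 127/1176.5 ≈ 0.1079.
%ΔI = (7,260 − 11,500)/[(11,500+7,260)/2] = -4240/9380 ≈ -0.4520.
E_I = %ΔQ/%ΔI ≈ -0.239.
E_I < 0: inferior good.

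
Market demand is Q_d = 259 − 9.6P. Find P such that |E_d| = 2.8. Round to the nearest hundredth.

Set −bP/(a − bP) = −2.8 ⇒ bP = 2.8(a − bP) ⇒ bP(1+2.8) = 2.8·a.
P = 2.8·259/(9.6·3.8) ≈ 19.88.

19.88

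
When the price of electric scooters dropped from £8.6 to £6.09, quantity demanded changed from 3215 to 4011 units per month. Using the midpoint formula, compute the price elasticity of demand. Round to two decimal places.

%Δq = (4011 − 3215)/[(3215 + 4011)/2] = 796/3613 ≈ 0.2203.
%ΔP = (6.09 − 8.6)/[(8.6 + 6.09)/2] = -2.51/7.345 ≈ -0.3417.
Arc elasticity E = %Δq/%ΔP ≈ 0.2203/-0.3417 ≈ -0.64.
|E| < 1: demand is inelastic over this range.

-0.64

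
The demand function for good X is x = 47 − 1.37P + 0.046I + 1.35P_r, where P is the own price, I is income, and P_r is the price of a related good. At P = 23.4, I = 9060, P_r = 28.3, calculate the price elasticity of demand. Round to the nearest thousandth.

-0.068

First evaluate x: 47 − 1.37(23.4) + 0.046(9060) + 1.35(28.3) = 47 − 32.058 + 416.76 + 38.205 = 469.907.
∂x/∂P = −1.37, so E_p = (−1.37)·(23.4/469.907) ≈ -0.068.
|E_p| < 1: demand is inelastic.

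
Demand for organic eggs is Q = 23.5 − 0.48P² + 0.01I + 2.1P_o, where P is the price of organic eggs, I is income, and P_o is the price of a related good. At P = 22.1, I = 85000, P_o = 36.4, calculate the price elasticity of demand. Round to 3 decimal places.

-0.655

First evaluate Q: 23.5 − 0.48(22.1)² + 0.01(85000) + 2.1(36.4) = 23.5 − 234.4368 + 850 + 76.44 = 715.5032.
∂Q/∂P = −2·0.48·P = -21.216, so E_p = -21.216·(22.1/715.5032) ≈ -0.655.
|E_p| < 1: demand is inelastic.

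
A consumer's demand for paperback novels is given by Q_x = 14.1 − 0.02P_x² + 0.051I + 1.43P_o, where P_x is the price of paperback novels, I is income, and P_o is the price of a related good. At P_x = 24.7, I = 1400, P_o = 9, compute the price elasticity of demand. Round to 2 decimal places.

Substituting, Q_x = 14.1 − 0.02(24.7)² + 0.051(1400) + 1.43(9) = 14.1 − 12.2018 + 71.4 + 12.87 = 86.1682.
∂Q_x/∂P_x = −2·0.02·P_x = -0.988, so E_p = -0.988·(24.7/86.1682) ≈ -0.28.
|E_p| < 1: demand is inelastic.

-0.28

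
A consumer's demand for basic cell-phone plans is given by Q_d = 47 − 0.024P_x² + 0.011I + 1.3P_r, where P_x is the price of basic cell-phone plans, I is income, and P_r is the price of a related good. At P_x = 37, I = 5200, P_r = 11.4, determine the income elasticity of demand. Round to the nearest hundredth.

0.66

First evaluate Q_d: 47 − 0.024(37)² + 0.011(5200) + 1.3(11.4) = 47 − 32.856 + 57.2 + 14.82 = 86.164.
∂Q_d/∂I = +0.011, so E_I = 0.011·(5200/86.164) ≈ 0.66.
E_I ∈ (0,1): normal good (necessity).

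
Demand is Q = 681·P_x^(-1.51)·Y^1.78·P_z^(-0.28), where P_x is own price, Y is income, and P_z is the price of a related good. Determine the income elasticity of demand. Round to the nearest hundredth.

1.78

For a Cobb–Douglas (constant-elasticity) form Q = A·Y^α·…, the elasticity with respect to Y equals the exponent α at every point.
Here the exponent on Y is 1.78, so the income elasticity of demand is 1.78.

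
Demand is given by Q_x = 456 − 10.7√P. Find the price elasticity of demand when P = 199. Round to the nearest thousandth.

At P = 199, Q_x = 305.0579.
dQ_x/dP = −10.7/(2√P) = −10.7/(2·14.1067).
Point elasticity E = (dQ_x/dP)·(P/Q_x) = -0.3793 × 199/305.0579 ≈ -0.247.
|E| < 1, so demand is inelastic at this price.

-0.247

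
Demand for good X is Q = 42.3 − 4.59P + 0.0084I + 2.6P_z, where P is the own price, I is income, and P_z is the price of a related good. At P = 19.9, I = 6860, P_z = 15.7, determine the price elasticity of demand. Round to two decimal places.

-1.85

Q = 42.3 − 4.59(19.9) + 0.0084(6860) + 2.6(15.7) = 42.3 − 91.341 + 57.624 + 40.82 = 49.403.
∂Q/∂P = −4.59, so E_p = (−4.59)·(19.9/49.403) ≈ -1.85.
|E_p| > 1: demand is elastic.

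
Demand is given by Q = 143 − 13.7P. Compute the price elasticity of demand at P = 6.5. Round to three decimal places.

At P = 6.5, Q = 53.95.
dQ/dP = −13.7.
Point elasticity E = (dQ/dP)·(P/Q) = -13.7 × 6.5/53.95 ≈ -1.651.
|E| > 1, so demand is elastic at this price.

-1.651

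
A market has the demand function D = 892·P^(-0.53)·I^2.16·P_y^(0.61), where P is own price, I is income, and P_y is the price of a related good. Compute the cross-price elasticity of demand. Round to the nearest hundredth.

For a Cobb–Douglas (constant-elasticity) form D = A·P_y^α·…, the elasticity with respect to P_y equals the exponent α at every point.
Here the exponent on P_y is 0.61, so the cross-price elasticity of demand is 0.61.

0.61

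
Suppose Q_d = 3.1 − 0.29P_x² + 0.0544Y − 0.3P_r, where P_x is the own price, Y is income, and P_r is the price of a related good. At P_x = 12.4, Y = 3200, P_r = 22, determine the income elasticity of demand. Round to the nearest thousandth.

Evaluating quantity at (P_x, Y, P_r) gives Q_d = 3.1 − 0.29(12.4)² + 0.0544(3200) − 0.3(22) = 3.1 − 44.5904 + 174.08 − 6.6 = 125.9896.
∂Q_d/∂Y = +0.0544, so E_I = 0.0544·(3200/125.9896) ≈ 1.382.
E_I > 1: normal good (luxury).

1.382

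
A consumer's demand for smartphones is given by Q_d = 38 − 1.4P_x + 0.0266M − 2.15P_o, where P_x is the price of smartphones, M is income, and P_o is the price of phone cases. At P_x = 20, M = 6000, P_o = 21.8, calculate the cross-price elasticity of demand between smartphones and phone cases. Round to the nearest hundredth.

Evaluating quantity at (P_x, M, P_o) gives Q_d = 38 − 1.4(20) + 0.0266(6000) − 2.15(21.8) = 38 − 28 + 159.6 − 46.87 = 122.73.
∂Q_d/∂P_o = −2.15, so E_xy = -2.15·(21.8/122.73) ≈ -0.38.
E_xy < 0: the goods are complements.

-0.38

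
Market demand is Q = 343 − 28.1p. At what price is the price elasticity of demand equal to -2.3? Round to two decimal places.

Set −bp/(a − bp) = −2.3 ⇒ bp = 2.3(a − bp) ⇒ bp(1+2.3) = 2.3·a.
p = 2.3·343/(28.1·3.3) ≈ 8.51.

8.51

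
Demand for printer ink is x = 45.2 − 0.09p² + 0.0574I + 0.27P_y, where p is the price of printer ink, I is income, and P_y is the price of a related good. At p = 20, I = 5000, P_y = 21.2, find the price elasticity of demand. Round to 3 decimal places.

Substituting, x = 45.2 − 0.09(20)² + 0.0574(5000) + 0.27(21.2) = 45.2 − 36 + 287 + 5.724 = 301.924.
∂x/∂p = −2·0.09·p = -3.6, so E_p = -3.6·(20/301.924) ≈ -0.238.
|E_p| < 1: demand is inelastic.

-0.238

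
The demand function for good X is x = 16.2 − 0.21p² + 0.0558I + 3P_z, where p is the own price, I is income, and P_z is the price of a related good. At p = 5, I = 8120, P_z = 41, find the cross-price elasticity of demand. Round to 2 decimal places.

0.21

Substituting, x = 16.2 − 0.21(5)² + 0.0558(8120) + 3(41) = 16.2 − 5.25 + 453.096 + 123 = 587.046.
∂x/∂P_z = +3, so E_xy = 3·(41/587.046) ≈ 0.21.
E_xy > 0: the goods are substitutes.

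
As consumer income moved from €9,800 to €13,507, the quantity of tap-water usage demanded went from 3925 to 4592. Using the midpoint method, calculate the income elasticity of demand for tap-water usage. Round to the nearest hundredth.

0.49

%ΔQ = (4592 − 3925)/[(3925+4592)/2] = 667/4258.5 ≈ 0.1566.
%ΔY = (13,507 − 9,800)/[(9,800+13,507)/2] = 3707/11653.5 ≈ 0.3181.
E_I = %ΔQ/%ΔY ≈ 0.49.
E_I ∈ (0,1): normal good (necessity).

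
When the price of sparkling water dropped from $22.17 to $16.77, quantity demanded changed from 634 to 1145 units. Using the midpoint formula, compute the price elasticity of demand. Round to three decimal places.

%ΔQ = (1145 − 634)/[(634 + 1145)/2] = 511/889.5 ≈ 0.5745.
%Δp = (16.77 − 22.17)/[(22.17 + 16.77)/2] = -5.4/19.47 ≈ -0.2773.
Arc elasticity E = %ΔQ/%Δp ≈ 0.5745/-0.2773 ≈ -2.071.
|E| > 1: demand is elastic over this range.

-2.071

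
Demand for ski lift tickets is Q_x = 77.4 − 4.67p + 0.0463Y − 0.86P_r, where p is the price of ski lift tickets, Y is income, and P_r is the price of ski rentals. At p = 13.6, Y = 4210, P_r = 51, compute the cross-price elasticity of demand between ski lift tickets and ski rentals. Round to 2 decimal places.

Q_x = 77.4 − 4.67(13.6) + 0.0463(4210) − 0.86(51) = 77.4 − 63.512 + 194.923 − 43.86 = 164.951.
∂Q_x/∂P_r = −0.86, so E_xy = -0.86·(51/164.951) ≈ -0.27.
E_xy < 0: the goods are complements.

-0.27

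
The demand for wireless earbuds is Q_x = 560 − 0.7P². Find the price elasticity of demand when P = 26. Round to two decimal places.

At P = 26, Q_x = 86.8.
dQ_x/dP = −2·0.7·P = −36.4.
Point elasticity E = (dQ_x/dP)·(P/Q_x) = -36.4 × 26/86.8 ≈ -10.90.
|E| > 1, so demand is elastic at this price.

-10.90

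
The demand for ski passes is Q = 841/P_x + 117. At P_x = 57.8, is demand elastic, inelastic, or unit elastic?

inelastic

At P_x = 57.8, Q = 131.5502.
dQ/dP_x = −841/P_x² = −0.2517.
Point elasticity E = (dQ/dP_x)·(P_x/Q) = -0.2517 × 57.8/131.5502 ≈ -0.111.
|E| ≈ 0.111 < 1, so demand is inelastic.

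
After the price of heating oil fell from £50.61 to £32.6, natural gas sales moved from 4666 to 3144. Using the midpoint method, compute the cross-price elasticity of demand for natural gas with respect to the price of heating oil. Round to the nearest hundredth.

%ΔQ_x = (3144 − 4666)/[(4666+3144)/2] = -1522/3905 ≈ -0.3898.
%ΔP_y = (32.6 − 50.61)/[(50.61+32.6)/2] ≈ -0.4329.
E_xy = -0.3898/-0.4329 ≈ 0.90.
E_xy > 0, so natural gas and heating oil are substitutes.

0.90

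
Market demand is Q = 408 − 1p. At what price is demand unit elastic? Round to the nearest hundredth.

For linear demand Q = a − bp, E = −bp/(a − bp). |E| = 1 ⇒ bp = a − bp ⇒ p = a/(2b).
p = 408/(2·1) = 204.00.

204.00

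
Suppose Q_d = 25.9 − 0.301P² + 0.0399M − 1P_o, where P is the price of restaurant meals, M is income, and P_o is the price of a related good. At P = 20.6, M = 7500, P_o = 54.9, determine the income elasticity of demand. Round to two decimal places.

2.10

At the given point, Q_d = 25.9 − 0.301(20.6)² + 0.0399(7500) − 1(54.9) = 25.9 − 127.7324 + 299.25 − 54.9 = 142.5176.
∂Q_d/∂M = +0.0399, so E_I = 0.0399·(7500/142.5176) ≈ 2.10.
E_I > 1: normal good (luxury).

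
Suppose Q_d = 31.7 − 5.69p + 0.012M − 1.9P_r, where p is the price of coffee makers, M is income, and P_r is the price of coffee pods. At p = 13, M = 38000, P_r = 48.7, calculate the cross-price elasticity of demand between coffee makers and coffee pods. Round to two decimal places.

Substituting, Q_d = 31.7 − 5.69(13) + 0.012(38000) − 1.9(48.7) = 31.7 − 73.97 + 456 − 92.53 = 321.2.
∂Q_d/∂P_r = −1.9, so E_xy = -1.9·(48.7/321.2) ≈ -0.29.
E_xy < 0: the goods are complements.

-0.29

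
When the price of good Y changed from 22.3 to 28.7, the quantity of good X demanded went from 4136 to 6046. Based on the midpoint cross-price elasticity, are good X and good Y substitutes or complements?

substitutes

%ΔQ_x = (6046 − 4136)/[(4136+6046)/2] = 1910/5091 ≈ 0.3752.
%ΔP_y = (28.7 − 22.3)/[(22.3+28.7)/2] ≈ 0.2510.
E_xy = 0.3752/0.2510 ≈ 1.495.
E_xy > 0, so the goods are substitutes.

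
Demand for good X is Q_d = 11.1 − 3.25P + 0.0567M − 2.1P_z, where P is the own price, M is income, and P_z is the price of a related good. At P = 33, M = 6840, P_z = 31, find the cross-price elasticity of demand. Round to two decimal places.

Substituting, Q_d = 11.1 − 3.25(33) + 0.0567(6840) − 2.1(31) = 11.1 − 107.25 + 387.828 − 65.1 = 226.578.
∂Q_d/∂P_z = −2.1, so E_xy = -2.1·(31/226.578) ≈ -0.29.
E_xy < 0: the goods are complements.

-0.29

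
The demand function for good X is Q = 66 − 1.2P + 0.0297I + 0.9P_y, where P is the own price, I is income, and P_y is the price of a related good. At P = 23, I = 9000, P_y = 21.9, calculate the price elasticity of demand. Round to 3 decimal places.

Q = 66 − 1.2(23) + 0.0297(9000) + 0.9(21.9) = 66 − 27.6 + 267.3 + 19.71 = 325.41.
∂Q/∂P = −1.2, so E_p = (−1.2)·(23/325.41) ≈ -0.085.
|E_p| < 1: demand is inelastic.

-0.085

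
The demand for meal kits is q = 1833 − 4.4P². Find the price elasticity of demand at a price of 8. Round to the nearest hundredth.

-0.36

At P = 8, q = 1551.4.
dq/dP = −2·4.4·P = −70.4.
Point elasticity E = (dq/dP)·(P/q) = -70.4 × 8/1551.4 ≈ -0.36.
|E| < 1, so demand is inelastic at this price.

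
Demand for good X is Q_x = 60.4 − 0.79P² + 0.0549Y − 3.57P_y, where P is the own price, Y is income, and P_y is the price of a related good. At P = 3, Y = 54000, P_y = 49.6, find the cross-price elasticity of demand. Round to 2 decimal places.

-0.06

At the given point, Q_x = 60.4 − 0.79(3)² + 0.0549(54000) − 3.57(49.6) = 60.4 − 7.11 + 2964.6 − 177.072 = 2840.818.
∂Q_x/∂P_y = −3.57, so E_xy = -3.57·(49.6/2840.818) ≈ -0.06.
E_xy < 0: the goods are complements.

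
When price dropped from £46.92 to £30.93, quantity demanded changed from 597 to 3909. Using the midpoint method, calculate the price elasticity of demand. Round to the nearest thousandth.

-3.579

%ΔQ = (3909 − 597)/[(597 + 3909)/2] = 3312/2253 ≈ 1.4700.
%Δp = (30.93 − 46.92)/[(46.92 + 30.93)/2] = -15.99/38.925 ≈ -0.4108.
Arc elasticity E = %ΔQ/%Δp ≈ 1.4700/-0.4108 ≈ -3.579.
|E| > 1: demand is elastic over this range.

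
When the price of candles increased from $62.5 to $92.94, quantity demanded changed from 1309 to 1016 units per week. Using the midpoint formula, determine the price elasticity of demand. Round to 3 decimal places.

%Δq = (1016 − 1309)/[(1309 + 1016)/2] = -293/1162.5 ≈ -0.2520.
%ΔP = (92.94 − 62.5)/[(62.5 + 92.94)/2] = 30.44/77.72 ≈ 0.3917.
Arc elasticity E = %Δq/%ΔP ≈ -0.2520/0.3917 ≈ -0.644.
|E| < 1: demand is inelastic over this range.

-0.644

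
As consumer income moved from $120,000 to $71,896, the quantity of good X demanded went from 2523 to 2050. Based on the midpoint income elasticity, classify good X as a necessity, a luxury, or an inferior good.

%ΔQ = (2050 − 2523)/[(2523+2050)/2] = -473/2286.5 ≈ -0.2069.
%ΔM = (71,896 − 120,000)/[(120,000+71,896)/2] = -48104/95948 ≈ -0.5014.
E_I = %ΔQ/%ΔM ≈ 0.413.
E_I ∈ (0,1): normal good (necessity).

necessity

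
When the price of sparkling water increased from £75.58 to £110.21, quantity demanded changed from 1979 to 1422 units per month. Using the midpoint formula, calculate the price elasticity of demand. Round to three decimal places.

%Δq = (1422 − 1979)/[(1979 + 1422)/2] = -557/1700.5 ≈ -0.3276.
%ΔP = (110.21 − 75.58)/[(75.58 + 110.21)/2] = 34.63/92.895 ≈ 0.3728.
Arc elasticity E = %Δq/%ΔP ≈ -0.3276/0.3728 ≈ -0.879.
|E| < 1: demand is inelastic over this range.

-0.879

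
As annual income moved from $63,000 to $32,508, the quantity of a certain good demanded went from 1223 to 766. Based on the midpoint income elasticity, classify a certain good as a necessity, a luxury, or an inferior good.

%ΔQ = (766 − 1223)/[(1223+766)/2] = -457/994.5 ≈ -0.4595.
%ΔI = (32,508 − 63,000)/[(63,000+32,508)/2] = -30492/47754 ≈ -0.6385.
E_I = %ΔQ/%ΔI ≈ 0.720.
E_I ∈ (0,1): normal good (necessity).

necessity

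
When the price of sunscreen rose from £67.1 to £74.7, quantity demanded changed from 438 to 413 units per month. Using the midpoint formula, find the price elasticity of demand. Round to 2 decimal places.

-0.55

%ΔQ = (413 − 438)/[(438 + 413)/2] = -25/425.5 ≈ -0.0588.
%Δp = (74.7 − 67.1)/[(67.1 + 74.7)/2] = 7.6/70.9 ≈ 0.1072.
Arc elasticity E = %ΔQ/%Δp ≈ -0.0588/0.1072 ≈ -0.55.
|E| < 1: demand is inelastic over this range.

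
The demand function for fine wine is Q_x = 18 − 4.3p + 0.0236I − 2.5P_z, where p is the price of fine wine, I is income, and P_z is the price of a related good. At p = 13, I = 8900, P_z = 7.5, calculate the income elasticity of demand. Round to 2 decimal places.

1.37

At the given point, Q_x = 18 − 4.3(13) + 0.0236(8900) − 2.5(7.5) = 18 − 55.9 + 210.04 − 18.75 = 153.39.
∂Q_x/∂I = +0.0236, so E_I = 0.0236·(8900/153.39) ≈ 1.37.
E_I > 1: normal good (luxury).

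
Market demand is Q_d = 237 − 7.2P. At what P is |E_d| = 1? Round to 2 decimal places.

For linear demand Q_d = a − bP, E = −bP/(a − bP). |E| = 1 ⇒ bP = a − bP ⇒ P = a/(2b).
P = 237/(2·7.2) ≈ 16.46.

16.46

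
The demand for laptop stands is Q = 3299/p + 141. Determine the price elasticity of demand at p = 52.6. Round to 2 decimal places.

-0.31

At p = 52.6, Q = 203.7186.
dQ/dp = −3299/p² = −1.1924.
Point elasticity E = (dQ/dp)·(p/Q) = -1.1924 × 52.6/203.7186 ≈ -0.31.
|E| < 1, so demand is inelastic at this price.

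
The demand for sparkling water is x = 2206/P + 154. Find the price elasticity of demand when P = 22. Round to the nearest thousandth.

-0.394

At P = 22, x = 254.2727.
dx/dP = −2206/P² = −4.5579.
Point elasticity E = (dx/dP)·(P/x) = -4.5579 × 22/254.2727 ≈ -0.394.
|E| < 1, so demand is inelastic at this price.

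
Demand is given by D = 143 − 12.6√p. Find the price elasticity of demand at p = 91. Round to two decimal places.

-2.64

At p = 91, D = 22.8037.
dD/dp = −12.6/(2√p) = −12.6/(2·9.5394).
Point elasticity E = (dD/dp)·(p/D) = -0.6604 × 91/22.8037 ≈ -2.64.
|E| > 1, so demand is elastic at this price.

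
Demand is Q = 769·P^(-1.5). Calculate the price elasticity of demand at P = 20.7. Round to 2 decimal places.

-1.50

For a Cobb–Douglas (constant-elasticity) form Q = A·P^α·…, the elasticity with respect to P equals the exponent α at every point.
Here the exponent on P is -1.5, so the price elasticity of demand is -1.50.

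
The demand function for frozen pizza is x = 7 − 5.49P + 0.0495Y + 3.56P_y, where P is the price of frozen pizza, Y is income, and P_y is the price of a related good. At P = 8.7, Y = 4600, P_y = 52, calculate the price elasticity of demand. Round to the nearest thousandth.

Substituting, x = 7 − 5.49(8.7) + 0.0495(4600) + 3.56(52) = 7 − 47.763 + 227.7 + 185.12 = 372.057.
∂x/∂P = −5.49, so E_p = (−5.49)·(8.7/372.057) ≈ -0.128.
|E_p| < 1: demand is inelastic.

-0.128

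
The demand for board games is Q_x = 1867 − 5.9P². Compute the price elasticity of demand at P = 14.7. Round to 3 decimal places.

At P = 14.7, Q_x = 592.069.
dQ_x/dP = −2·5.9·P = −173.46.
Point elasticity E = (dQ_x/dP)·(P/Q_x) = -173.46 × 14.7/592.069 ≈ -4.307.
|E| > 1, so demand is elastic at this price.

-4.307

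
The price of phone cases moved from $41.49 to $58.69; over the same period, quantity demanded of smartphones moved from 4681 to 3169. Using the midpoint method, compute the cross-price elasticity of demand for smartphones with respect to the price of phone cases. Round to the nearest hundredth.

%ΔQ_x = (3169 − 4681)/[(4681+3169)/2] = -1512/3925 ≈ -0.3852.
%ΔP_y = (58.69 − 41.49)/[(41.49+58.69)/2] ≈ 0.3434.
E_xy = -0.3852/0.3434 ≈ -1.12.
E_xy < 0, so smartphones and phone cases are complements.

-1.12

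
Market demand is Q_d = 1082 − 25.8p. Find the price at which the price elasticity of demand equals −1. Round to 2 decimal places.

20.97

For linear demand Q_d = a − bp, E = −bp/(a − bp). |E| = 1 ⇒ bp = a − bp ⇒ p = a/(2b).
p = 1082/(2·25.8) ≈ 20.97.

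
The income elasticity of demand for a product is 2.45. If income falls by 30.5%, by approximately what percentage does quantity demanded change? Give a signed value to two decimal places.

%ΔQ ≈ E × %ΔI = (2.45) × (-30.5%) ≈ -74.73%.

-74.73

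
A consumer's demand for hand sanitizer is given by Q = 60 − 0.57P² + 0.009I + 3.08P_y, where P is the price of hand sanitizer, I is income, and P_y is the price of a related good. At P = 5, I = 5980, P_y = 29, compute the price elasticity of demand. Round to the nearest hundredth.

-0.15

At the given point, Q = 60 − 0.57(5)² + 0.009(5980) + 3.08(29) = 60 − 14.25 + 53.82 + 89.32 = 188.89.
∂Q/∂P = −2·0.57·P = -5.7, so E_p = -5.7·(5/188.89) ≈ -0.15.
|E_p| < 1: demand is inelastic.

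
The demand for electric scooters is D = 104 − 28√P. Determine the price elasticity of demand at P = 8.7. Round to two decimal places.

-1.93

At P = 8.7, D = 21.4119.
dD/dP = −28/(2√P) = −28/(2·2.9496).
Point elasticity E = (dD/dP)·(P/D) = -4.7464 × 8.7/21.4119 ≈ -1.93.
|E| > 1, so demand is elastic at this price.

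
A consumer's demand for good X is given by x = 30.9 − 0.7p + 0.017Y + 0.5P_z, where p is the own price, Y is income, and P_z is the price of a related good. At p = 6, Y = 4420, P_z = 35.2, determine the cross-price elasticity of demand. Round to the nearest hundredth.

0.15

x = 30.9 − 0.7(6) + 0.017(4420) + 0.5(35.2) = 30.9 − 4.2 + 75.14 + 17.6 = 119.44.
∂x/∂P_z = +0.5, so E_xy = 0.5·(35.2/119.44) ≈ 0.15.
E_xy > 0: the goods are substitutes.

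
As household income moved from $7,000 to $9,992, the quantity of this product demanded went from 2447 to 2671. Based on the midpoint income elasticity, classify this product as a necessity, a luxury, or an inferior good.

%ΔQ = (2671 − 2447)/[(2447+2671)/2] = 224/2559 ≈ 0.0875.
%ΔY = (9,992 − 7,000)/[(7,000+9,992)/2] = 2992/8496 ≈ 0.3522.
E_I = %ΔQ/%ΔY ≈ 0.249.
E_I ∈ (0,1): normal good (necessity).

necessity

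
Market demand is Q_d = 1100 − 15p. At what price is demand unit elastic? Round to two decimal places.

36.67

For linear demand Q_d = a − bp, E = −bp/(a − bp). |E| = 1 ⇒ bp = a − bp ⇒ p = a/(2b).
p = 1100/(2·15) ≈ 36.67.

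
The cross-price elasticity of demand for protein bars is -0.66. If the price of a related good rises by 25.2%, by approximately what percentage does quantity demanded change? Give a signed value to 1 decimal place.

%ΔQ ≈ E × %ΔP_y = (-0.66) × (25.2%) ≈ -16.6%.

-16.6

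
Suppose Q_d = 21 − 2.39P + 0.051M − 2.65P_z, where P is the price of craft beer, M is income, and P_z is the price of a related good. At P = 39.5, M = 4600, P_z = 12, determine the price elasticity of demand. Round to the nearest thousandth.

-0.730

First evaluate Q_d: 21 − 2.39(39.5) + 0.051(4600) − 2.65(12) = 21 − 94.405 + 234.6 − 31.8 = 129.395.
∂Q_d/∂P = −2.39, so E_p = (−2.39)·(39.5/129.395) ≈ -0.730.
|E_p| < 1: demand is inelastic.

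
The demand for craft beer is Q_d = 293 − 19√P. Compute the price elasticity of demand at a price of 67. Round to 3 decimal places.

-0.566

At P = 67, Q_d = 137.4783.
dQ_d/dP = −19/(2√P) = −19/(2·8.1854).
Point elasticity E = (dQ_d/dP)·(P/Q_d) = -1.1606 × 67/137.4783 ≈ -0.566.
|E| < 1, so demand is inelastic at this price.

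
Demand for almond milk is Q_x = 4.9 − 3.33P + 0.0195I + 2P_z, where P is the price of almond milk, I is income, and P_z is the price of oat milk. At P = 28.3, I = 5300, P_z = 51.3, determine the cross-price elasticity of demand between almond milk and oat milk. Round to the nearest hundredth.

0.88

First evaluate Q_x: 4.9 − 3.33(28.3) + 0.0195(5300) + 2(51.3) = 4.9 − 94.239 + 103.35 + 102.6 = 116.611.
∂Q_x/∂P_z = +2, so E_xy = 2·(51.3/116.611) ≈ 0.88.
E_xy > 0: the goods are substitutes.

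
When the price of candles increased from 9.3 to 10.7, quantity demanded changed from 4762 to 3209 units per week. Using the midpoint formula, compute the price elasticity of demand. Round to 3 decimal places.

-2.783

%Δq = (3209 − 4762)/[(4762 + 3209)/2] = -1553/3985.5 ≈ -0.3897.
%Δp = (10.7 − 9.3)/[(9.3 + 10.7)/2] = 1.4/10 ≈ 0.1400.
Arc elasticity E = %Δq/%Δp ≈ -0.3897/0.1400 ≈ -2.783.
|E| > 1: demand is elastic over this range.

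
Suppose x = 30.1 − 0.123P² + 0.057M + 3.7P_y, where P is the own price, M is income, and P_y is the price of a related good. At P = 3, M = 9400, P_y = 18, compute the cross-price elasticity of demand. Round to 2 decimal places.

0.11

Evaluating quantity at (P, M, P_y) gives x = 30.1 − 0.123(3)² + 0.057(9400) + 3.7(18) = 30.1 − 1.107 + 535.8 + 66.6 = 631.393.
∂x/∂P_y = +3.7, so E_xy = 3.7·(18/631.393) ≈ 0.11.
E_xy > 0: the goods are substitutes.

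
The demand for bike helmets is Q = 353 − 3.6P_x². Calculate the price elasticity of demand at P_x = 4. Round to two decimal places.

-0.39

At P_x = 4, Q = 295.4.
dQ/dP_x = −2·3.6·P_x = −28.8.
Point elasticity E = (dQ/dP_x)·(P_x/Q) = -28.8 × 4/295.4 ≈ -0.39.
|E| < 1, so demand is inelastic at this price.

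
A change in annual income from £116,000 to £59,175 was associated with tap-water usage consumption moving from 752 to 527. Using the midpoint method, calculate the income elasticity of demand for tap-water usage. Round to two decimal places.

%ΔQ = (527 − 752)/[(752+527)/2] = -225/639.5 ≈ -0.3518.
%ΔI = (59,175 − 116,000)/[(116,000+59,175)/2] = -56825/87587.5 ≈ -0.6488.
E_I = %ΔQ/%ΔI ≈ 0.54.
E_I ∈ (0,1): normal good (necessity).

0.54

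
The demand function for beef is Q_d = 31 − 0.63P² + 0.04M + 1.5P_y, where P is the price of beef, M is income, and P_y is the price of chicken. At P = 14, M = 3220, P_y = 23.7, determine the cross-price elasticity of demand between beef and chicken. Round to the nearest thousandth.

0.495

Q_d = 31 − 0.63(14)² + 0.04(3220) + 1.5(23.7) = 31 − 123.48 + 128.8 + 35.55 = 71.87.
∂Q_d/∂P_y = +1.5, so E_xy = 1.5·(23.7/71.87) ≈ 0.495.
E_xy > 0: the goods are substitutes.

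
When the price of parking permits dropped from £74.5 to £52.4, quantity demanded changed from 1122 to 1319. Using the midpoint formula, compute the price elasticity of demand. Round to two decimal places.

-0.46

%Δq = (1319 − 1122)/[(1122 + 1319)/2] = 197/1220.5 ≈ 0.1614.
%ΔP = (52.4 − 74.5)/[(74.5 + 52.4)/2] = -22.1/63.45 ≈ -0.3483.
Arc elasticity E = %Δq/%ΔP ≈ 0.1614/-0.3483 ≈ -0.46.
|E| < 1: demand is inelastic over this range.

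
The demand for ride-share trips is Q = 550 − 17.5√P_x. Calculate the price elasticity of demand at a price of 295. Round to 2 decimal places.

-0.60

At P_x = 295, Q = 249.4276.
dQ/dP_x = −17.5/(2√P_x) = −17.5/(2·17.1756).
Point elasticity E = (dQ/dP_x)·(P_x/Q) = -0.5094 × 295/249.4276 ≈ -0.60.
|E| < 1, so demand is inelastic at this price.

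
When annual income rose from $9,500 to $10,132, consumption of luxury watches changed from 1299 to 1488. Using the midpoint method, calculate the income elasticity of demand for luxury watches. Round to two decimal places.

2.11

%ΔQ = (1488 − 1299)/[(1299+1488)/2] = 189/1393.5 ≈ 0.1356.
%ΔY = (10,132 − 9,500)/[(9,500+10,132)/2] = 632/9816 ≈ 0.0644.
E_I = %ΔQ/%ΔY ≈ 2.11.
E_I > 1: normal good (luxury).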